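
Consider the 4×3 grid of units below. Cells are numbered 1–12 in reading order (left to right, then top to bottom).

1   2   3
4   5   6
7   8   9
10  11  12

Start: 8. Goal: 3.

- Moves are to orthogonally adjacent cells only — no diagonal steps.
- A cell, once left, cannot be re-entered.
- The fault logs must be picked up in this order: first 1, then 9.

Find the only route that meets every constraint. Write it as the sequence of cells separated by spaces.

The waypoints must appear in the order 1, 9, with no cell reused.
Route from 8: 2× up (reaching 2), left to 1, 3× down (reaching 10), 2× right (reaching 12), 3× up (reaching 3) — 11 moves in all.
Check: order respected (1 at step 3, 9 at step 9).

8 5 2 1 4 7 10 11 12 9 6 3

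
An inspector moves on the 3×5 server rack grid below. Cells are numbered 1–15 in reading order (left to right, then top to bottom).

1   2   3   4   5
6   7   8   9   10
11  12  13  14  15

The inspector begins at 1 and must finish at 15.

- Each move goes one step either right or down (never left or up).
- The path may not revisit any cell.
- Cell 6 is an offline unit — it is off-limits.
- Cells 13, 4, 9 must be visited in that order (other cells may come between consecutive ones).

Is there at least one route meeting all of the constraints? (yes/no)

4 lies above 13, so going from 13 to 4 would need an upward move — but moves only go right/down, so 13 cannot be visited before 4.

no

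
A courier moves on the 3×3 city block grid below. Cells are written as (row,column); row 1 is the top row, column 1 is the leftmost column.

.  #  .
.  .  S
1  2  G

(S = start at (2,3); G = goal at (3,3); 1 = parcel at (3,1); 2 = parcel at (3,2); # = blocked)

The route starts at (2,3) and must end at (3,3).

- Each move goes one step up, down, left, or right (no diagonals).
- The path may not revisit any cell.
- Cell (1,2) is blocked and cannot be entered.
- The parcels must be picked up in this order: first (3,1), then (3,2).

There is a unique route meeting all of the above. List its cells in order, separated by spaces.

(2,3) (2,2) (2,1) (3,1) (3,2) (3,3)

The waypoints must appear in the order (3,1), (3,2), with no cell reused.
Route from (2,3): 2× left (reaching (2,1)), down to (3,1), 2× right (reaching (3,3)) — 5 moves in all.
Check: order respected (1 at step 3, 2 at step 4).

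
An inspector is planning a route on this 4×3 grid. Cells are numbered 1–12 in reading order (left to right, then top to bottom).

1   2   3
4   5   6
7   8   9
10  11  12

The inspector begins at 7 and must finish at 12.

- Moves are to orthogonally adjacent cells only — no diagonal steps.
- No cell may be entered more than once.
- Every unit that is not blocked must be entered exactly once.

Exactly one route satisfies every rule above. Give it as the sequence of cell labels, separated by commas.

7, 10, 11, 8, 5, 4, 1, 2, 3, 6, 9, 12

Need to visit all 12 open cells exactly once, starting at 7 and ending at 12.
Cell 1 has only two open neighbours (4 and 2), so the path must pass straight through it: one of those is the cell it's entered from and the other is where it exits.
Route from 7: down 1 to 10, right 1 to 11, up 2 to 5, left 1 to 4, up 1 to 1, right 2 to 3, down 3 to 12 — 11 moves in all.
Check: all 12 open cells covered.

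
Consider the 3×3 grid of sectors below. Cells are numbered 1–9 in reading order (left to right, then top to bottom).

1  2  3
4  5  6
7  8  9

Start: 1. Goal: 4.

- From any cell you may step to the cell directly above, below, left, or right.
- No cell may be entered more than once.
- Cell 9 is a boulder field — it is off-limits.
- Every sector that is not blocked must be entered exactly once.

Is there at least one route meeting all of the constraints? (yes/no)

yes

One route that works: 1 → 2 → 3 → 6 → 5 → 8 → 7 → 4.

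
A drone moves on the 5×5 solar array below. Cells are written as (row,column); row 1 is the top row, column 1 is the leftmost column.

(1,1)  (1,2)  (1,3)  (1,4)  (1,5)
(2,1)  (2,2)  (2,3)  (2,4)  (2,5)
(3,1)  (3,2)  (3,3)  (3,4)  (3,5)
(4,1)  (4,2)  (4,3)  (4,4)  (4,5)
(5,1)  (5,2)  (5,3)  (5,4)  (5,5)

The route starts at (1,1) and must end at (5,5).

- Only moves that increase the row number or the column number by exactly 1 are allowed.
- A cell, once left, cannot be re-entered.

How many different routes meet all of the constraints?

70

A right/down-only route from (1,1) to (5,5) makes exactly 4 down-moves and 4 right-moves in some order.
With no other constraints that would be C(8,4) = 70 routes.
That gives 70 routes.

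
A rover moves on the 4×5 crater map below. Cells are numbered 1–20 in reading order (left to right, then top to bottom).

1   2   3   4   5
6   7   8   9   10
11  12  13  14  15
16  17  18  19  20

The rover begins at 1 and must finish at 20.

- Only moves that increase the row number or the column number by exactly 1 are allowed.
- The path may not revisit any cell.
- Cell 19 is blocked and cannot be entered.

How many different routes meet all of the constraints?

15

A right/down-only route from 1 to 20 makes exactly 3 down-moves and 4 right-moves in some order.
With no other constraints that would be C(7,3) = 35 routes.
Subtract routes through each blocked cell (inclusion–exclusion for overlaps): − through 19: 20 → 15.
That gives 15 routes.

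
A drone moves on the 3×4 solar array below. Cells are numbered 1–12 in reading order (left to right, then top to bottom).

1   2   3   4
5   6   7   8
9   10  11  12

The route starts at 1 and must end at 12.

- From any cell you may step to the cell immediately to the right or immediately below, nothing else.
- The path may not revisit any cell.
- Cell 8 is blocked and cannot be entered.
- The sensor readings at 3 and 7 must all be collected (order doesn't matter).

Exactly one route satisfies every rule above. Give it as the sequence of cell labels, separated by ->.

1 -> 2 -> 3 -> 7 -> 11 -> 12

Moves only go right or down, so the column and row indices never decrease.
Route from 1: right 2 to 3, down 2 to 11, right 1 to 12 — 5 moves in all.
Check: all required cells visited.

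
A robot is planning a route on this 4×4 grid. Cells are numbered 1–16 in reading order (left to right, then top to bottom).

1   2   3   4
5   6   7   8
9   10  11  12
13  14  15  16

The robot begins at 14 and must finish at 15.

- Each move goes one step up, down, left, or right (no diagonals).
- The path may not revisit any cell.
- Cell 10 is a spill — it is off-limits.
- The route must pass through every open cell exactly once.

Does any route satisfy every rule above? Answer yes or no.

Colour the cells like a checkerboard: each orthogonal step flips colour, so a Hamiltonian route alternates colours. Here there are 8 cells of one colour and 7 of the other, with start on the opposite colour to the goal — the counts and endpoints can't be arranged into an alternating sequence of length 15, so no Hamiltonian route exists.

no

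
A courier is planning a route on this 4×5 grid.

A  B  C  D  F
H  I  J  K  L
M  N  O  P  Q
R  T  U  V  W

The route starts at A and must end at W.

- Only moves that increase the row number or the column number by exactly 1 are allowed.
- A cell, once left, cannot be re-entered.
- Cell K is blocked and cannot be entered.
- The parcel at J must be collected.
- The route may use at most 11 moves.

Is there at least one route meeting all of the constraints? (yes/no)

yes

One route that works: A → H → I → J → O → U → V → W.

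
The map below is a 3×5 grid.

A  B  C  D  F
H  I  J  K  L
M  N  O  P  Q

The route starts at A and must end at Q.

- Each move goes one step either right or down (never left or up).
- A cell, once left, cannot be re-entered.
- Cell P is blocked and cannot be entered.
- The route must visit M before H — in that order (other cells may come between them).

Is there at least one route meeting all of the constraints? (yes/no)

no

H lies above M, so going from M to H would need an upward move — but moves only go right/down, so M cannot be visited before H.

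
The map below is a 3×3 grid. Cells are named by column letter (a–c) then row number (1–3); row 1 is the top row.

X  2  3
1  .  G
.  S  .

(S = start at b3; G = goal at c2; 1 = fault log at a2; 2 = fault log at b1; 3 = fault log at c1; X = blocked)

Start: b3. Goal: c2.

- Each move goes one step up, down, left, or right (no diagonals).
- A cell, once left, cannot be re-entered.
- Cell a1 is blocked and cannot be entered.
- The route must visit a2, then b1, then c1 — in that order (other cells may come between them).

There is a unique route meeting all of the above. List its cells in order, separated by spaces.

The waypoints must appear in the order a2, b1, c1, with no cell reused.
Route from b3: left 1 to a3, up 1 to a2, right 1 to b2, up 1 to b1, right 1 to c1, down 1 to c2 — 6 moves in all.
Check: order respected (1 at step 2, 2 at step 4, 3 at step 5).

b3 a3 a2 b2 b1 c1 c2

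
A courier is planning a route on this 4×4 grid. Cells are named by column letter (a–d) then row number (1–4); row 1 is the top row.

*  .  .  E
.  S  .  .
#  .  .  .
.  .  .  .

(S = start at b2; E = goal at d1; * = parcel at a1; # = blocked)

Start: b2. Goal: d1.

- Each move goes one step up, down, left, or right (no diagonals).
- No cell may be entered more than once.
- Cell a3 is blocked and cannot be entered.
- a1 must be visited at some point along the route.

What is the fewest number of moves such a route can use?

Any route passes through a1 somewhere between b2 and d1. Summing Manhattan distances along the two legs (b2 → a1 → d1) gives a lower bound of 2 + 3 = 5 moves.
A route of 5 moves achieves this: b2 → a2 → a1 → b1 → c1 → d1.
Since 5 matches the lower bound, it is optimal.

5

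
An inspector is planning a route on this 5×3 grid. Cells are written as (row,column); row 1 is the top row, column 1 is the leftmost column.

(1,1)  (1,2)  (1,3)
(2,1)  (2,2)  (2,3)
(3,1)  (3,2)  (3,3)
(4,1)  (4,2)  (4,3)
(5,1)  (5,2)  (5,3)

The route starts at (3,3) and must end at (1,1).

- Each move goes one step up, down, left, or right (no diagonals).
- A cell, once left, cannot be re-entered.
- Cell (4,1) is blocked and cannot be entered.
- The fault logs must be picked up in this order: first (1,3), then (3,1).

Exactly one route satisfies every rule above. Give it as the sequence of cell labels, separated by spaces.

(3,3) (2,3) (1,3) (1,2) (2,2) (3,2) (3,1) (2,1) (1,1)

The waypoints must appear in the order (1,3), (3,1), with no cell reused.
Route from (3,3): 2× up (reaching (1,3)), left to (1,2), 2× down (reaching (3,2)), left to (3,1), 2× up (reaching (1,1)) — 8 moves in all.
Check: order respected ((1,3) at step 2, (3,1) at step 6).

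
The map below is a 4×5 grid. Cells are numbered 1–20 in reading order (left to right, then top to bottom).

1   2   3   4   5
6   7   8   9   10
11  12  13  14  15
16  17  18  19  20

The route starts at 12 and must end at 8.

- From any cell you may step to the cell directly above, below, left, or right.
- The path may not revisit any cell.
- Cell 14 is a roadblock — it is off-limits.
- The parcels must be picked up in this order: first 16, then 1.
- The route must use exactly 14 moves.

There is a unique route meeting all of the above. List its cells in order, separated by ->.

12 -> 13 -> 18 -> 17 -> 16 -> 11 -> 6 -> 1 -> 2 -> 3 -> 4 -> 5 -> 10 -> 9 -> 8

The waypoints must appear in the order 16, 1, with no cell reused.
Route from 12: right to 13, down to 18, 2× left (reaching 16), 3× up (reaching 1), 4× right (reaching 5), down to 10, 2× left (reaching 8) — 14 moves in all.
Check: order respected (16 at step 4, 1 at step 7); 14 moves as required.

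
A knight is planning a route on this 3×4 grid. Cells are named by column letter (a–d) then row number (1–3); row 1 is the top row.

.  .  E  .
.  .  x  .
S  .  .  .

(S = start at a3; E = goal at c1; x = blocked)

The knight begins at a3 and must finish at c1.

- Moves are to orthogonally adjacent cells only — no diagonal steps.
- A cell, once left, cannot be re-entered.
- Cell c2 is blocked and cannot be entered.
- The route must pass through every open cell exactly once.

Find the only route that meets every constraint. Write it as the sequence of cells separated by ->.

Need to visit all 11 open cells exactly once, starting at a3 and ending at c1.
Cell d2 has only two open neighbours (d1 and d3), so the path must pass straight through it: one of those is the cell it's entered from and the other is where it exits.
Route from a3: 2× up (reaching a1), right to b1, 2× down (reaching b3), 2× right (reaching d3), 2× up (reaching d1), left to c1 — 10 moves in all.
Check: all 11 open cells covered.

a3 -> a2 -> a1 -> b1 -> b2 -> b3 -> c3 -> d3 -> d2 -> d1 -> c1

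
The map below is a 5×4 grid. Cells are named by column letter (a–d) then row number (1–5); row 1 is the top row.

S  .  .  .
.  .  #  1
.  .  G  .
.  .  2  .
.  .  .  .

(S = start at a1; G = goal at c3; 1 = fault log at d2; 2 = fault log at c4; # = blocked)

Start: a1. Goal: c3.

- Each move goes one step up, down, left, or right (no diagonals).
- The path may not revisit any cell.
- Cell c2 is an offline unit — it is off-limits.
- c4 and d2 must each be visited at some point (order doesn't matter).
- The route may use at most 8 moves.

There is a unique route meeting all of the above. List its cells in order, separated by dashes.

a1 - b1 - c1 - d1 - d2 - d3 - d4 - c4 - c3

The 8-move cap with required stops at c4, d2 leaves no slack for detours.
Route from a1: right 3 to d1, down 3 to d4, left 1 to c4, up 1 to c3 — 8 moves in all.
Check: all required cells visited; 8 ≤ 8 moves.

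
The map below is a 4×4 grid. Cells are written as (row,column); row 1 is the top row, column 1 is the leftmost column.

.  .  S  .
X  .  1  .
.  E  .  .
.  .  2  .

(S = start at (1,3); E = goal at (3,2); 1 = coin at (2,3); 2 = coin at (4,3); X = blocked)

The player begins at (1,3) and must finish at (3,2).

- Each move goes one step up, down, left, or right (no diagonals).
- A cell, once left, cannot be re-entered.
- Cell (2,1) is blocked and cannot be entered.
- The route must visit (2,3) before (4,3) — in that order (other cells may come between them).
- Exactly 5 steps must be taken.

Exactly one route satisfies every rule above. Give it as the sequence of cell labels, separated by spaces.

(1,3) (2,3) (3,3) (4,3) (4,2) (3,2)

The waypoints must appear in the order (2,3), (4,3), with no cell reused.
Route from (1,3): down 3 to (4,3), left 1 to (4,2), up 1 to (3,2) — 5 moves in all.
Check: order respected (1 at step 1, 2 at step 3); 5 moves as required.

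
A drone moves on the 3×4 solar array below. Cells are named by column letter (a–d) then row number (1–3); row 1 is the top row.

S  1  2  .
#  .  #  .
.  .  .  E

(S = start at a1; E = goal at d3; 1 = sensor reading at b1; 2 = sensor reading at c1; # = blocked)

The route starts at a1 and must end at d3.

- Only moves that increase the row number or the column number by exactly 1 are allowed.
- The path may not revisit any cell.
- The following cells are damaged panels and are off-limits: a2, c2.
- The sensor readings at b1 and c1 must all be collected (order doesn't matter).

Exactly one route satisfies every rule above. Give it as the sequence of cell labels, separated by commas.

a1, b1, c1, d1, d2, d3

Moves only go right or down, so the column and row indices never decrease.
Route from a1: right 3 to d1, down 2 to d3 — 5 moves in all.
Check: all required cells visited.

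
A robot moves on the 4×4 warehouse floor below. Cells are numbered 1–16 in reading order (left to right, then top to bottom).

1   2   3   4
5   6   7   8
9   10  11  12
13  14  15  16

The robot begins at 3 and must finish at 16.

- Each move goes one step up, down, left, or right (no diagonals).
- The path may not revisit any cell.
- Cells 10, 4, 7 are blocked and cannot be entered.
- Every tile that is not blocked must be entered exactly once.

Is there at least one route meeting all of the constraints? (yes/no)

no

Cell 8 has only one open neighbour but is neither the start nor the goal, so a Hamiltonian route would have to both enter and leave it through the same neighbour — impossible without revisiting.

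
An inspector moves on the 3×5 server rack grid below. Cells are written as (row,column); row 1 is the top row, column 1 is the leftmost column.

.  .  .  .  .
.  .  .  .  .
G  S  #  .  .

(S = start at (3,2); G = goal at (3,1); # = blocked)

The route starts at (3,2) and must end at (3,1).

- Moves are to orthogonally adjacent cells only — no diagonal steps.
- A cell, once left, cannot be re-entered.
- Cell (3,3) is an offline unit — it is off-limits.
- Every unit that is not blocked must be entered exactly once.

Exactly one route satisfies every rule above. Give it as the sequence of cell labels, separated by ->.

Need to visit all 14 open cells exactly once, starting at (3,2) and ending at (3,1).
Cell (1,1) has only two open neighbours ((2,1) and (1,2)), so the path must pass straight through it: one of those is the cell it's entered from and the other is where it exits.
Route from (3,2): up 1 to (2,2), right 2 to (2,4), down 1 to (3,4), right 1 to (3,5), up 2 to (1,5), left 4 to (1,1), down 2 to (3,1) — 13 moves in all.
Check: all 14 open cells covered.

(3,2) -> (2,2) -> (2,3) -> (2,4) -> (3,4) -> (3,5) -> (2,5) -> (1,5) -> (1,4) -> (1,3) -> (1,2) -> (1,1) -> (2,1) -> (3,1)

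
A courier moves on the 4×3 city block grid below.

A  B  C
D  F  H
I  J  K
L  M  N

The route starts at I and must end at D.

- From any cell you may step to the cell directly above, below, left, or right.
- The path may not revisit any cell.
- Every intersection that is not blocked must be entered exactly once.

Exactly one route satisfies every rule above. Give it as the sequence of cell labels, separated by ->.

Need to visit all 12 open cells exactly once, starting at I and ending at D.
Route from I: down 1 to L, right 2 to N, up 1 to K, left 1 to J, up 1 to F, right 1 to H, up 1 to C, left 2 to A, down 1 to D — 11 moves in all.
Check: all 12 open cells covered.

I -> L -> M -> N -> K -> J -> F -> H -> C -> B -> A -> D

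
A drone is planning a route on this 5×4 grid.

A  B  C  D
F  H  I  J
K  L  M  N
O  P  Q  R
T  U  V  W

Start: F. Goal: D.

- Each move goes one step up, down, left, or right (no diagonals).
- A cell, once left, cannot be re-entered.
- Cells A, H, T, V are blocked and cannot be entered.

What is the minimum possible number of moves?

The Manhattan distance from F to D is |2−1| + |1−4| = 4, so at least 4 moves are needed.
That bound ignores the blocked cells. Measuring each leg by the fewest moves that actually steer around them (F→D: 6) raises the lower bound to 6.
A route of 6 moves exists: F → K → L → M → I → C → D.
Since 6 matches that lower bound, it is optimal.

6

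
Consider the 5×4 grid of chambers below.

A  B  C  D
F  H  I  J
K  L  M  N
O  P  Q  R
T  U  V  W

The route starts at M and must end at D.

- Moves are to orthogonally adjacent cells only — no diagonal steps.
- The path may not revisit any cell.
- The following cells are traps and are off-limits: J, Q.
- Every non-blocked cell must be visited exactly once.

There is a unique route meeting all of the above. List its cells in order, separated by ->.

M -> N -> R -> W -> V -> U -> T -> O -> P -> L -> K -> F -> A -> B -> H -> I -> C -> D

Need to visit all 18 open cells exactly once, starting at M and ending at D.
Cell N has only two open neighbours (R and M), so the path must pass straight through it: one of those is the cell it's entered from and the other is where it exits.
Route from M: right 1 to N, down 2 to W, left 3 to T, up 1 to O, right 1 to P, up 1 to L, left 1 to K, up 2 to A, right 1 to B, down 1 to H, right 1 to I, up 1 to C, right 1 to D — 17 moves in all.
Check: all 18 open cells covered.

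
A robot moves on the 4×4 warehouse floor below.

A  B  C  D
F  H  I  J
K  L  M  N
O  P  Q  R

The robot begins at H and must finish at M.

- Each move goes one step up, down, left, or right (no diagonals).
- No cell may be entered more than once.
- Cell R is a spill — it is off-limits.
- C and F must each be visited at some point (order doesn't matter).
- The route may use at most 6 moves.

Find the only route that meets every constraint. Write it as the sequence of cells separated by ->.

H -> F -> A -> B -> C -> I -> M

Any route must reach C and F and still end at M within 6 moves, so the order of the required stops is forced.
Route from H: left 1 to F, up 1 to A, right 2 to C, down 2 to M — 6 moves in all.
Check: all required cells visited; 6 ≤ 6 moves.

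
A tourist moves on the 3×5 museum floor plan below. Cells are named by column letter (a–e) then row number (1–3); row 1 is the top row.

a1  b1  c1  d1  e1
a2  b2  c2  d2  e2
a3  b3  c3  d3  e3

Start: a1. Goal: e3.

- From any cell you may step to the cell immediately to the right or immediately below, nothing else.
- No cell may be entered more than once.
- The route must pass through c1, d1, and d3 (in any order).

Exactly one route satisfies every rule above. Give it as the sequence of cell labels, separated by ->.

a1 -> b1 -> c1 -> d1 -> d2 -> d3 -> e3

Moves only go right or down, so the column and row indices never decrease.
Route from a1: right 3 to d1, down 2 to d3, right 1 to e3 — 6 moves in all.
Check: all required cells visited.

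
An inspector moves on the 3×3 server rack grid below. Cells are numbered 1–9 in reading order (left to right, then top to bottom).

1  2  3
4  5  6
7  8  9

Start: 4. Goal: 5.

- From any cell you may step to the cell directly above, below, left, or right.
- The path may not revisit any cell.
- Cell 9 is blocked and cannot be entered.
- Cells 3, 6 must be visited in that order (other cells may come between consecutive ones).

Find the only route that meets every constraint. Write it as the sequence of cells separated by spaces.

4 1 2 3 6 5

The waypoints must appear in the order 3, 6, with no cell reused.
Route from 4: up to 1, 2× right (reaching 3), down to 6, left to 5 — 5 moves in all.
Check: order respected (3 at step 3, 6 at step 4).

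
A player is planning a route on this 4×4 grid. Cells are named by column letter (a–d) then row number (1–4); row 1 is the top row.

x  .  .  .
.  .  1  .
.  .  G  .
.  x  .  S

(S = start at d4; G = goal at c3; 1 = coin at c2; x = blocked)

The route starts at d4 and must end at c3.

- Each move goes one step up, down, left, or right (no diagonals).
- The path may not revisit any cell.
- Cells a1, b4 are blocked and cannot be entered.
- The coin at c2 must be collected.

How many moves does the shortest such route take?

Any route passes through c2 somewhere between d4 and c3. Summing Manhattan distances along the two legs (d4 → c2 → c3) gives a lower bound of 3 + 1 = 4 moves.
A route of 4 moves achieves this: d4 → d3 → d2 → c2 → c3.
Since 4 matches the lower bound, it is optimal.

4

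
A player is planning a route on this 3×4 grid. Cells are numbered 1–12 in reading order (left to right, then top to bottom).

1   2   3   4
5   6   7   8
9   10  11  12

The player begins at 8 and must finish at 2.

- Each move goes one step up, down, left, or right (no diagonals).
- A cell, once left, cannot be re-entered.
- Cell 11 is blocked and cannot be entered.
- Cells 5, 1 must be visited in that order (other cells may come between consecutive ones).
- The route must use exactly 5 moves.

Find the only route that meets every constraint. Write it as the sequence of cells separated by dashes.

8 - 7 - 6 - 5 - 1 - 2

The waypoints must appear in the order 5, 1, with no cell reused.
Route from 8: 3× left (reaching 5), up to 1, right to 2 — 5 moves in all.
Check: order respected (5 at step 3, 1 at step 4); 5 moves as required.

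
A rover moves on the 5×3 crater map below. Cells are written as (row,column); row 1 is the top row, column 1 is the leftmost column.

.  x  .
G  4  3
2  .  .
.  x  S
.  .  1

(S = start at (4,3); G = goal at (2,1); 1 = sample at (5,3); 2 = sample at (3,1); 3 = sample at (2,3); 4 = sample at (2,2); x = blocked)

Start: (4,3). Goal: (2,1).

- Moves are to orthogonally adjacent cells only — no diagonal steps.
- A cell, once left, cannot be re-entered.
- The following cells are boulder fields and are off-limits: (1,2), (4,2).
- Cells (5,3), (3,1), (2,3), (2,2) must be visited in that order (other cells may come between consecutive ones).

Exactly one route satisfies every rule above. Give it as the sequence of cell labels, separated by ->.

The waypoints must appear in the order (5,3), (3,1), (2,3), (2,2), with no cell reused.
Route from (4,3): down 1 to (5,3), left 2 to (5,1), up 2 to (3,1), right 2 to (3,3), up 1 to (2,3), left 2 to (2,1) — 10 moves in all.
Check: order respected (1 at step 1, 2 at step 5, 3 at step 8, 4 at step 9).

(4,3) -> (5,3) -> (5,2) -> (5,1) -> (4,1) -> (3,1) -> (3,2) -> (3,3) -> (2,3) -> (2,2) -> (2,1)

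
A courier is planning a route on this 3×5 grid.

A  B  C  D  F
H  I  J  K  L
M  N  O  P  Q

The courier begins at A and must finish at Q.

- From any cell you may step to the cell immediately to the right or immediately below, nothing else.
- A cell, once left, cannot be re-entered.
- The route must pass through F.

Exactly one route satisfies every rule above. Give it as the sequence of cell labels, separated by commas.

Moves only go right or down, so the column and row indices never decrease.
Route from A: 4× right (reaching F), 2× down (reaching Q) — 6 moves in all.
Check: all required cells visited.

A, B, C, D, F, L, Q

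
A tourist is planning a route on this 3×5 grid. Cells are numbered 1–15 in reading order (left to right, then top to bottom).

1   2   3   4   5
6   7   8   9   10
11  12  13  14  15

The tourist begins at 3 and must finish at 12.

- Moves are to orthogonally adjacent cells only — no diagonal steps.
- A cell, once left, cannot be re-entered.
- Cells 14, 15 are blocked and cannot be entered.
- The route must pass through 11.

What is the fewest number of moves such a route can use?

5

Any route passes through 11 somewhere between 3 and 12. Summing Manhattan distances along the two legs (3 → 11 → 12) gives a lower bound of 4 + 1 = 5 moves.
A route of 5 moves achieves this: 3 → 8 → 7 → 6 → 11 → 12.
Since 5 matches the lower bound, it is optimal.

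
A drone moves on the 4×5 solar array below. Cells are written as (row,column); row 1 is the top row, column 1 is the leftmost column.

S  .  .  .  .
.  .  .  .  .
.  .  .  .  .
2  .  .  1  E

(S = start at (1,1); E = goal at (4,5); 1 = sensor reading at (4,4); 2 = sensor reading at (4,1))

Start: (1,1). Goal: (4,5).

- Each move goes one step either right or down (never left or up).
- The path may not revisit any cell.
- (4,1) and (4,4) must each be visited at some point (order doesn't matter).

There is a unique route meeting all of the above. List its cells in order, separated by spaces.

Moves only go right or down, so the column and row indices never decrease.
Route from (1,1): down 3 to (4,1), right 4 to (4,5) — 7 moves in all.
Check: all required cells visited.

(1,1) (2,1) (3,1) (4,1) (4,2) (4,3) (4,4) (4,5)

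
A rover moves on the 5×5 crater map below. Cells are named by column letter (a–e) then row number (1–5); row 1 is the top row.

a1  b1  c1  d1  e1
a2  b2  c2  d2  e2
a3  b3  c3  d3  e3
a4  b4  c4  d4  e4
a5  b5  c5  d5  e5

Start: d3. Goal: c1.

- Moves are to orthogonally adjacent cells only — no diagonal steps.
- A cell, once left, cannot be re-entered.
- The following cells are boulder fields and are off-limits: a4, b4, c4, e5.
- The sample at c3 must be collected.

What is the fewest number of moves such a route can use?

3

Any route passes through c3 somewhere between d3 and c1. Summing Manhattan distances along the two legs (d3 → c3 → c1) gives a lower bound of 1 + 2 = 3 moves.
A route of 3 moves achieves this: d3 → c3 → c2 → c1.
Since 3 matches the lower bound, it is optimal.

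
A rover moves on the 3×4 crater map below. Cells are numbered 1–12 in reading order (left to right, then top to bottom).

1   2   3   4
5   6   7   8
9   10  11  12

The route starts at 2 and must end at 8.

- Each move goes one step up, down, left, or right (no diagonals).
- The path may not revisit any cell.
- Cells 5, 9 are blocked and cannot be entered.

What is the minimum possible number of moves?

3

The Manhattan distance from 2 to 8 is |1−2| + |2−4| = 3, so at least 3 moves are needed.
A route of 3 moves achieves this: 2 → 6 → 7 → 8.
Since 3 matches the lower bound, it is optimal.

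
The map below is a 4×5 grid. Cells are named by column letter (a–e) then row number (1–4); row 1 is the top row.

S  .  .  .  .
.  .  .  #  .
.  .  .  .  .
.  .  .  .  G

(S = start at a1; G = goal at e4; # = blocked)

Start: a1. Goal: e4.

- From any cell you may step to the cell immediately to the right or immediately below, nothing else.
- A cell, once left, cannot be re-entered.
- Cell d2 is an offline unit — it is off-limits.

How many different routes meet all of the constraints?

A right/down-only route from a1 to e4 makes exactly 3 down-moves and 4 right-moves in some order.
With no other constraints that would be C(7,3) = 35 routes.
Subtract routes through each blocked cell (inclusion–exclusion for overlaps): − through d2: 12 → 23.
That gives 23 routes.

23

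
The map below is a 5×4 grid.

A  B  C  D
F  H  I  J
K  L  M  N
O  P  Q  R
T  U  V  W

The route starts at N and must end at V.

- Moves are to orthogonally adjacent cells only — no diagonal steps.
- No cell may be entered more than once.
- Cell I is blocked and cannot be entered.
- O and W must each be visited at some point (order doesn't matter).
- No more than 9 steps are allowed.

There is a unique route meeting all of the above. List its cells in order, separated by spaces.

The 9-move cap with required stops at O, W leaves no slack for detours.
Route from N: 3× left (reaching K), down to O, 3× right (reaching R), down to W, left to V — 9 moves in all.
Check: all required cells visited; 9 ≤ 9 moves.

N M L K O P Q R W V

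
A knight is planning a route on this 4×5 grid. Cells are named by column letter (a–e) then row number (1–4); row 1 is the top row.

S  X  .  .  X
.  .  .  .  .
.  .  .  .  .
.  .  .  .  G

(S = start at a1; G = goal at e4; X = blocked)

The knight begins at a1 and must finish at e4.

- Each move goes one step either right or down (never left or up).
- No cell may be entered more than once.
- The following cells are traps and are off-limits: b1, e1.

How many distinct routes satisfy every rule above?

A right/down-only route from a1 to e4 makes exactly 3 down-moves and 4 right-moves in some order.
With no other constraints that would be C(7,3) = 35 routes.
Subtract routes through each blocked cell (inclusion–exclusion for overlaps): − through b1: 20 − through e1: 1 + through b1&e1: 1 → 15.
That gives 15 routes.

15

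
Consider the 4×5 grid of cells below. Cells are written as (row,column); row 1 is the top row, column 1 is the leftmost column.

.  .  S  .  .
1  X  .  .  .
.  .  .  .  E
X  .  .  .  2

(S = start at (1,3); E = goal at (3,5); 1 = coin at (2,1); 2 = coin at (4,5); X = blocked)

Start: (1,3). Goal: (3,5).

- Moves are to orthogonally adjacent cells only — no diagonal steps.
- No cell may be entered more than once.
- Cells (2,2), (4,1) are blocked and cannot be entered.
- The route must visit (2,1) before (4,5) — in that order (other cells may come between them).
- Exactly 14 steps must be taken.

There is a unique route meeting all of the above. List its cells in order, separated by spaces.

The waypoints must appear in the order (2,1), (4,5), with no cell reused.
Route from (1,3): left 2 to (1,1), down 2 to (3,1), right 1 to (3,2), down 1 to (4,2), right 1 to (4,3), up 2 to (2,3), right 1 to (2,4), down 2 to (4,4), right 1 to (4,5), up 1 to (3,5) — 14 moves in all.
Check: order respected (1 at step 3, 2 at step 13); 14 moves as required.

(1,3) (1,2) (1,1) (2,1) (3,1) (3,2) (4,2) (4,3) (3,3) (2,3) (2,4) (3,4) (4,4) (4,5) (3,5)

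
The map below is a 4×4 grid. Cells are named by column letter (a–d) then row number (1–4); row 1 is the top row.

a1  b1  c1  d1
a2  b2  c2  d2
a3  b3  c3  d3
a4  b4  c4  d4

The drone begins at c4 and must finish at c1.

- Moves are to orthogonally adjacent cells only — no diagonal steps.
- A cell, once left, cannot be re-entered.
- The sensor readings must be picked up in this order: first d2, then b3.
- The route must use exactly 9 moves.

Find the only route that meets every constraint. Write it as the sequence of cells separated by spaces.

The waypoints must appear in the order d2, b3, with no cell reused.
Route from c4: right to d4, 2× up (reaching d2), left to c2, down to c3, left to b3, 2× up (reaching b1), right to c1 — 9 moves in all.
Check: order respected (d2 at step 3, b3 at step 6); 9 moves as required.

c4 d4 d3 d2 c2 c3 b3 b2 b1 c1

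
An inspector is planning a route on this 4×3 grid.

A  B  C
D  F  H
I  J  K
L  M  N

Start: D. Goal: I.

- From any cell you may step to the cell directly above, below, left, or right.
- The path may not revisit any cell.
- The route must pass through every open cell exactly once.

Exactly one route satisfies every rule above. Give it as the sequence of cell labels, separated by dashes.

Need to visit all 12 open cells exactly once, starting at D and ending at I.
Cell C has only two open neighbours (H and B), so the path must pass straight through it: one of those is the cell it's entered from and the other is where it exits.
Route from D: up 1 to A, right 2 to C, down 1 to H, left 1 to F, down 1 to J, right 1 to K, down 1 to N, left 2 to L, up 1 to I — 11 moves in all.
Check: all 12 open cells covered.

D - A - B - C - H - F - J - K - N - M - L - I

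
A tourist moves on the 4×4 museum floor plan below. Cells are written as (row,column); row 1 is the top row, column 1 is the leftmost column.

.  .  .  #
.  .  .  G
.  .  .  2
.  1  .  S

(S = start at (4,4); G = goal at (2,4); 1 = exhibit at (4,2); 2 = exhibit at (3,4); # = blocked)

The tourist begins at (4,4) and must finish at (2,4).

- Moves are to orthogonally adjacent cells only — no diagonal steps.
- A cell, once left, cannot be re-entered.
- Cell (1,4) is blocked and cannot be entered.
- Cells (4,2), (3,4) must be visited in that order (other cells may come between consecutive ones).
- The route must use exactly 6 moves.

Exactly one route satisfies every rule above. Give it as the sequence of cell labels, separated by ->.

The waypoints must appear in the order (4,2), (3,4), with no cell reused.
Route from (4,4): left 2 to (4,2), up 1 to (3,2), right 2 to (3,4), up 1 to (2,4) — 6 moves in all.
Check: order respected (1 at step 2, 2 at step 5); 6 moves as required.

(4,4) -> (4,3) -> (4,2) -> (3,2) -> (3,3) -> (3,4) -> (2,4)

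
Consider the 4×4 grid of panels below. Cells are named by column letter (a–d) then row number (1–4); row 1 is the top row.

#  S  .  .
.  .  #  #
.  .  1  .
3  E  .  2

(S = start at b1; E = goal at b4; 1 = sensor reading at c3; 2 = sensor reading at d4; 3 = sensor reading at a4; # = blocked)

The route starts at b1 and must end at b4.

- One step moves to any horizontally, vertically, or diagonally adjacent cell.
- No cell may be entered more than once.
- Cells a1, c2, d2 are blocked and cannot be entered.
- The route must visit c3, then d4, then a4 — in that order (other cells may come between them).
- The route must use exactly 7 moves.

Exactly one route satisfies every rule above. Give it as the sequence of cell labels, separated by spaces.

b1 b2 c3 d4 c4 b3 a4 b4

The waypoints must appear in the order c3, d4, a4, with no cell reused.
Route from b1: down to b2, 2× down-right (reaching d4), left to c4, up-left to b3, down-left to a4, right to b4 — 7 moves in all.
Check: order respected (1 at step 2, 2 at step 3, 3 at step 6); 7 moves as required.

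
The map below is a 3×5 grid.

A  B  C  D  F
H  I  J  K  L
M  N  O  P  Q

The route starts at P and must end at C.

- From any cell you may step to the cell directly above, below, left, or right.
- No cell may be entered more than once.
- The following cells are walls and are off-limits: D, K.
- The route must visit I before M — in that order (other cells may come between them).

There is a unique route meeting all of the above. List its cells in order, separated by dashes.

The waypoints must appear in the order I, M, with no cell reused.
Route from P: left 1 to O, up 1 to J, left 1 to I, down 1 to N, left 1 to M, up 2 to A, right 2 to C — 9 moves in all.
Check: order respected (I at step 3, M at step 5).

P - O - J - I - N - M - H - A - B - C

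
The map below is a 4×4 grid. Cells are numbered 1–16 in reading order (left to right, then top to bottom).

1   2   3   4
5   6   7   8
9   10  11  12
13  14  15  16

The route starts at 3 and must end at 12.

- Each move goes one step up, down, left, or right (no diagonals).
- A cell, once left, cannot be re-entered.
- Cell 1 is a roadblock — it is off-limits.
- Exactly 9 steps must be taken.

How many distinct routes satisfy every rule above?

25

Need simple routes of exactly 9 moves from 3 to 12 (Manhattan distance 3, so 3 moves are spent on a detour and 3 undoing it).
Branch systematically from the start, pruning whenever the remaining move budget drops below the Manhattan distance to 12 or differs from it in parity. Grouping the completions by first move — via 7: 9; via 2: 11; via 4: 5 — and summing: 9 + 11 + 5 = 25.
That gives 25 routes.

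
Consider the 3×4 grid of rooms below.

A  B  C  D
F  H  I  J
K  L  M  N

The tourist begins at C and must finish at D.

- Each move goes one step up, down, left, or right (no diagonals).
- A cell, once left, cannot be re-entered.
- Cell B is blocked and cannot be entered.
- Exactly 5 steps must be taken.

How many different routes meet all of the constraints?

Need simple routes of exactly 5 moves from C to D (Manhattan distance 1, so 2 moves are spent on a detour and 2 undoing it).
Enumerating: C I M N J D.
That gives 1 route.

1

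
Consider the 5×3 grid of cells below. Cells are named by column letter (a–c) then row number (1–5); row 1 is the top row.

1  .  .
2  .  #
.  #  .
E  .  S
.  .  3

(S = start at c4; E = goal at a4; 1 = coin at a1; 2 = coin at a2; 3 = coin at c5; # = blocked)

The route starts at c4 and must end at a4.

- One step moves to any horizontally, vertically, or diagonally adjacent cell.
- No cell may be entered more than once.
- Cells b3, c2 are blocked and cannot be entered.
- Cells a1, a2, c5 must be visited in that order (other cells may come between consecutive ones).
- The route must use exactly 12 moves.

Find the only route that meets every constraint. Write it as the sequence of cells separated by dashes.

The waypoints must appear in the order a1, a2, c5, with no cell reused.
Route from c4: up 1 to c3, up-left 1 to b2, up-right 1 to c1, left 2 to a1, down 2 to a3, down-right 2 to c5, left 2 to a5, up 1 to a4 — 12 moves in all.
Check: order respected (1 at step 5, 2 at step 6, 3 at step 9); 12 moves as required.

c4 - c3 - b2 - c1 - b1 - a1 - a2 - a3 - b4 - c5 - b5 - a5 - a4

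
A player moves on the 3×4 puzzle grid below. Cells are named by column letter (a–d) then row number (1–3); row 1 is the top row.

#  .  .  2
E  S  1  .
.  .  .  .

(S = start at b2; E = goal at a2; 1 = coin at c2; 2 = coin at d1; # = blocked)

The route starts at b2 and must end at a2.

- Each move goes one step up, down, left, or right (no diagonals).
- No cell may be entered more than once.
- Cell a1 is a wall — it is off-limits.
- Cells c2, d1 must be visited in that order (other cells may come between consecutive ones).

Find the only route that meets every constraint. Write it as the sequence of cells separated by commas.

b2, c2, c1, d1, d2, d3, c3, b3, a3, a2

The waypoints must appear in the order c2, d1, with no cell reused.
Route from b2: right 1 to c2, up 1 to c1, right 1 to d1, down 2 to d3, left 3 to a3, up 1 to a2 — 9 moves in all.
Check: order respected (1 at step 1, 2 at step 3).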